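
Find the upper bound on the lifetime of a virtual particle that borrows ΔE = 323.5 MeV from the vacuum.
1.017 ys

Using the energy-time uncertainty principle:
ΔEΔt ≥ ℏ/2

For a virtual particle borrowing energy ΔE, the maximum lifetime is:
Δt_max = ℏ/(2ΔE)

Converting energy:
ΔE = 323.5 MeV = 5.183e-11 J

Δt_max = (1.055e-34 J·s) / (2 × 5.183e-11 J)
Δt_max = 1.017e-24 s = 1.017 ys

Virtual particles with higher borrowed energy exist for shorter times.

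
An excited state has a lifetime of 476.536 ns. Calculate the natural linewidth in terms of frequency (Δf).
166.992 kHz

Using the energy-time uncertainty principle and E = hf:
ΔEΔt ≥ ℏ/2
hΔf·Δt ≥ ℏ/2

The minimum frequency uncertainty is:
Δf = ℏ/(2hτ) = 1/(4πτ)
Δf = 1/(4π × 4.765e-07 s)
Δf = 1.670e+05 Hz = 166.992 kHz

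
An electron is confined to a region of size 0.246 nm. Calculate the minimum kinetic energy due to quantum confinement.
157.396 meV

Using the uncertainty principle:

1. Position uncertainty: Δx ≈ 2.460e-10 m
2. Minimum momentum uncertainty: Δp = ℏ/(2Δx) = 2.143e-25 kg·m/s
3. Minimum kinetic energy:
   KE = (Δp)²/(2m) = (2.143e-25)²/(2 × 9.109e-31 kg)
   KE = 2.522e-20 J = 157.396 meV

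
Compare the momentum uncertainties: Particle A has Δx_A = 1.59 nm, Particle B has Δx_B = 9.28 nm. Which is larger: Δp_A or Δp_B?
Particle A has the larger minimum momentum uncertainty, by a factor of 5.84.

For each particle, the minimum momentum uncertainty is Δp_min = ℏ/(2Δx):

Particle A: Δp_A = ℏ/(2×1.590e-09 m) = 3.316e-26 kg·m/s
Particle B: Δp_B = ℏ/(2×9.280e-09 m) = 5.682e-27 kg·m/s

Ratio: Δp_A/Δp_B = 5.84

Since Δp_min ∝ 1/Δx, the particle with smaller position uncertainty (A) has larger momentum uncertainty.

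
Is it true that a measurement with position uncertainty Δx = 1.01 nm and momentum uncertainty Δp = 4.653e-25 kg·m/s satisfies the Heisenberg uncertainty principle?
Yes, it satisfies the uncertainty principle.

Calculate the product ΔxΔp:
ΔxΔp = (1.010e-09 m) × (4.653e-25 kg·m/s)
ΔxΔp = 4.700e-34 J·s

Compare to the minimum allowed value ℏ/2:
ℏ/2 = 5.273e-35 J·s

Since ΔxΔp = 4.700e-34 J·s ≥ 5.273e-35 J·s = ℏ/2,
the measurement satisfies the uncertainty principle.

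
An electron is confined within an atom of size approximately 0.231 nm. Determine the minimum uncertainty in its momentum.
2.283 × 10^-25 kg·m/s

Using the Heisenberg uncertainty principle:
ΔxΔp ≥ ℏ/2

With Δx ≈ L = 2.310e-10 m (the confinement size):
Δp_min = ℏ/(2Δx)
Δp_min = (1.055e-34 J·s) / (2 × 2.310e-10 m)
Δp_min = 2.283e-25 kg·m/s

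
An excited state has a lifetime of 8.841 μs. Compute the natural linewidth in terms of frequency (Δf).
9.001 kHz

Using the energy-time uncertainty principle and E = hf:
ΔEΔt ≥ ℏ/2
hΔf·Δt ≥ ℏ/2

The minimum frequency uncertainty is:
Δf = ℏ/(2hτ) = 1/(4πτ)
Δf = 1/(4π × 8.841e-06 s)
Δf = 9.001e+03 Hz = 9.001 kHz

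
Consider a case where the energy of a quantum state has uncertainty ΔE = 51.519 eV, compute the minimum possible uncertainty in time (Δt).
6.388 as

Using the energy-time uncertainty principle:
ΔEΔt ≥ ℏ/2

The minimum uncertainty in time is:
Δt_min = ℏ/(2ΔE)
Δt_min = (1.055e-34 J·s) / (2 × 8.254e-18 J)
Δt_min = 6.388e-18 s = 6.388 as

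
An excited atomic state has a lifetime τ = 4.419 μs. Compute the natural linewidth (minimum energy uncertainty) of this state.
74.475 peV

Using the energy-time uncertainty principle:
ΔEΔt ≥ ℏ/2

The lifetime τ represents the time uncertainty Δt.
The natural linewidth (minimum energy uncertainty) is:

ΔE = ℏ/(2τ)
ΔE = (1.055e-34 J·s) / (2 × 4.419e-06 s)
ΔE = 1.193e-29 J = 74.475 peV

This natural linewidth limits the precision of spectroscopic measurements.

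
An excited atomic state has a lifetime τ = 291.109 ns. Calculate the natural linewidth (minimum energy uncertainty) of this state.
1.131 neV

Using the energy-time uncertainty principle:
ΔEΔt ≥ ℏ/2

The lifetime τ represents the time uncertainty Δt.
The natural linewidth (minimum energy uncertainty) is:

ΔE = ℏ/(2τ)
ΔE = (1.055e-34 J·s) / (2 × 2.911e-07 s)
ΔE = 1.811e-28 J = 1.131 neV

This natural linewidth limits the precision of spectroscopic measurements.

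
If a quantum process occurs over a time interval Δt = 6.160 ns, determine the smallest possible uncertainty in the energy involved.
53.426 neV

Using the energy-time uncertainty principle:
ΔEΔt ≥ ℏ/2

The minimum uncertainty in energy is:
ΔE_min = ℏ/(2Δt)
ΔE_min = (1.055e-34 J·s) / (2 × 6.160e-09 s)
ΔE_min = 8.560e-27 J = 53.426 neV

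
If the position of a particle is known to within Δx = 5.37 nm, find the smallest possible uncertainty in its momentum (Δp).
9.819 × 10^-27 kg·m/s

Using the Heisenberg uncertainty principle:
ΔxΔp ≥ ℏ/2

The minimum uncertainty in momentum is:
Δp_min = ℏ/(2Δx)
Δp_min = (1.055e-34 J·s) / (2 × 5.370e-09 m)
Δp_min = 9.819e-27 kg·m/s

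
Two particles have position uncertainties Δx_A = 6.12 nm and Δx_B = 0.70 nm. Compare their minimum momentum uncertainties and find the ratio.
Particle B has the larger minimum momentum uncertainty, by a factor of 8.74.

For each particle, the minimum momentum uncertainty is Δp_min = ℏ/(2Δx):

Particle A: Δp_A = ℏ/(2×6.120e-09 m) = 8.616e-27 kg·m/s
Particle B: Δp_B = ℏ/(2×7.000e-10 m) = 7.533e-26 kg·m/s

Ratio: Δp_B/Δp_A = 8.74

Since Δp_min ∝ 1/Δx, the particle with smaller position uncertainty (B) has larger momentum uncertainty.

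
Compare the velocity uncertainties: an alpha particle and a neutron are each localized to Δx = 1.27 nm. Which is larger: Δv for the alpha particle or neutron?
The neutron has the larger minimum velocity uncertainty, by a ratio of 4.0.

For both particles, Δp_min = ℏ/(2Δx) = 4.152e-26 kg·m/s (same for both).

The velocity uncertainty is Δv = Δp/m:
- alpha particle: Δv = 4.152e-26 / 6.645e-27 = 6.248e+00 m/s = 6.248 m/s
- neutron: Δv = 4.152e-26 / 1.675e-27 = 2.479e+01 m/s = 24.788 m/s

Ratio: 2.479e+01 / 6.248e+00 = 4.0

The lighter particle has larger velocity uncertainty because Δv ∝ 1/m.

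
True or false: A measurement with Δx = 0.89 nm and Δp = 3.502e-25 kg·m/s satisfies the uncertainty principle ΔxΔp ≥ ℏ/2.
Yes, it satisfies the uncertainty principle.

Calculate the product ΔxΔp:
ΔxΔp = (8.900e-10 m) × (3.502e-25 kg·m/s)
ΔxΔp = 3.117e-34 J·s

Compare to the minimum allowed value ℏ/2:
ℏ/2 = 5.273e-35 J·s

Since ΔxΔp = 3.117e-34 J·s ≥ 5.273e-35 J·s = ℏ/2,
the measurement satisfies the uncertainty principle.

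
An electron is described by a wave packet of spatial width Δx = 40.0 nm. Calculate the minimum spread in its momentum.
1.318 × 10^-27 kg·m/s

For a wave packet, the spatial width Δx and momentum spread Δp are related by the uncertainty principle:
ΔxΔp ≥ ℏ/2

The minimum momentum spread is:
Δp_min = ℏ/(2Δx)
Δp_min = (1.055e-34 J·s) / (2 × 4.000e-08 m)
Δp_min = 1.318e-27 kg·m/s

A wave packet cannot have both a well-defined position and well-defined momentum.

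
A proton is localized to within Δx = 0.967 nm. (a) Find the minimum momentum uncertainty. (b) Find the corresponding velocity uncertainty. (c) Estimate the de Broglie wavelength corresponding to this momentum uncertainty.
(a) Δp_min = 5.453 × 10^-26 kg·m/s
(b) Δv_min = 32.600 m/s
(c) λ_dB = 12.152 nm

Step-by-step:

(a) From the uncertainty principle:
Δp_min = ℏ/(2Δx) = (1.055e-34 J·s)/(2 × 9.670e-10 m) = 5.453e-26 kg·m/s

(b) The velocity uncertainty:
Δv = Δp/m = (5.453e-26 kg·m/s)/(1.673e-27 kg) = 3.260e+01 m/s = 32.600 m/s

(c) The de Broglie wavelength for this momentum:
λ = h/p = (6.626e-34 J·s)/(5.453e-26 kg·m/s) = 1.215e-08 m = 12.152 nm

Note: The de Broglie wavelength is comparable to the localization size, as expected from wave-particle duality.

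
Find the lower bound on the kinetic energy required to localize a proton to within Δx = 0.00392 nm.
337.584 meV

Localizing a particle requires giving it sufficient momentum uncertainty:

1. From uncertainty principle: Δp ≥ ℏ/(2Δx)
   Δp_min = (1.055e-34 J·s) / (2 × 3.920e-12 m)
   Δp_min = 1.345e-23 kg·m/s

2. This momentum uncertainty corresponds to kinetic energy:
   KE ≈ (Δp)²/(2m) = (1.345e-23)²/(2 × 1.673e-27 kg)
   KE = 5.409e-20 J = 337.584 meV

Tighter localization requires more energy.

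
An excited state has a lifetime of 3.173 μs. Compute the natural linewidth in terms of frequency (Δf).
25.080 kHz

Using the energy-time uncertainty principle and E = hf:
ΔEΔt ≥ ℏ/2
hΔf·Δt ≥ ℏ/2

The minimum frequency uncertainty is:
Δf = ℏ/(2hτ) = 1/(4πτ)
Δf = 1/(4π × 3.173e-06 s)
Δf = 2.508e+04 Hz = 25.080 kHz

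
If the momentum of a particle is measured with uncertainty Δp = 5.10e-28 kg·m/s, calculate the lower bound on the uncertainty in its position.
103.389 nm

Using the Heisenberg uncertainty principle:
ΔxΔp ≥ ℏ/2

The minimum uncertainty in position is:
Δx_min = ℏ/(2Δp)
Δx_min = (1.055e-34 J·s) / (2 × 5.100e-28 kg·m/s)
Δx_min = 1.034e-07 m = 103.389 nm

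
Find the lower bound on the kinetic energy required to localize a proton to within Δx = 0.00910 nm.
62.643 meV

Localizing a particle requires giving it sufficient momentum uncertainty:

1. From uncertainty principle: Δp ≥ ℏ/(2Δx)
   Δp_min = (1.055e-34 J·s) / (2 × 9.100e-12 m)
   Δp_min = 5.794e-24 kg·m/s

2. This momentum uncertainty corresponds to kinetic energy:
   KE ≈ (Δp)²/(2m) = (5.794e-24)²/(2 × 1.673e-27 kg)
   KE = 1.004e-20 J = 62.643 meV

Tighter localization requires more energy.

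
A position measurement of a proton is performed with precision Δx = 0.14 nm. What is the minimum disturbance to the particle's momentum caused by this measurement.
3.766 × 10^-25 kg·m/s

The uncertainty principle implies that measuring position disturbs momentum:
ΔxΔp ≥ ℏ/2

When we measure position with precision Δx, we necessarily introduce a momentum uncertainty:
Δp ≥ ℏ/(2Δx)
Δp_min = (1.055e-34 J·s) / (2 × 1.400e-10 m)
Δp_min = 3.766e-25 kg·m/s

The more precisely we measure position, the greater the momentum disturbance.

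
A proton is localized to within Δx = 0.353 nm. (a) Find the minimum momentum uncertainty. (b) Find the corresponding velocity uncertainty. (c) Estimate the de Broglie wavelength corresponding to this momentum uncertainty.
(a) Δp_min = 1.494 × 10^-25 kg·m/s
(b) Δv_min = 89.305 m/s
(c) λ_dB = 4.436 nm

Step-by-step:

(a) From the uncertainty principle:
Δp_min = ℏ/(2Δx) = (1.055e-34 J·s)/(2 × 3.530e-10 m) = 1.494e-25 kg·m/s

(b) The velocity uncertainty:
Δv = Δp/m = (1.494e-25 kg·m/s)/(1.673e-27 kg) = 8.930e+01 m/s = 89.305 m/s

(c) The de Broglie wavelength for this momentum:
λ = h/p = (6.626e-34 J·s)/(1.494e-25 kg·m/s) = 4.436e-09 m = 4.436 nm

Note: The de Broglie wavelength is comparable to the localization size, as expected from wave-particle duality.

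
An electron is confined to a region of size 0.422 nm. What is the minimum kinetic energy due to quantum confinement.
53.486 meV

Using the uncertainty principle:

1. Position uncertainty: Δx ≈ 4.220e-10 m
2. Minimum momentum uncertainty: Δp = ℏ/(2Δx) = 1.249e-25 kg·m/s
3. Minimum kinetic energy:
   KE = (Δp)²/(2m) = (1.249e-25)²/(2 × 9.109e-31 kg)
   KE = 8.569e-21 J = 53.486 meV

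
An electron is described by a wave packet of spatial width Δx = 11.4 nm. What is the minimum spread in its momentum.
4.625 × 10^-27 kg·m/s

For a wave packet, the spatial width Δx and momentum spread Δp are related by the uncertainty principle:
ΔxΔp ≥ ℏ/2

The minimum momentum spread is:
Δp_min = ℏ/(2Δx)
Δp_min = (1.055e-34 J·s) / (2 × 1.140e-08 m)
Δp_min = 4.625e-27 kg·m/s

A wave packet cannot have both a well-defined position and well-defined momentum.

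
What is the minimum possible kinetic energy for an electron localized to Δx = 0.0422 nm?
5.349 eV

Localizing a particle requires giving it sufficient momentum uncertainty:

1. From uncertainty principle: Δp ≥ ℏ/(2Δx)
   Δp_min = (1.055e-34 J·s) / (2 × 4.220e-11 m)
   Δp_min = 1.249e-24 kg·m/s

2. This momentum uncertainty corresponds to kinetic energy:
   KE ≈ (Δp)²/(2m) = (1.249e-24)²/(2 × 9.109e-31 kg)
   KE = 8.569e-19 J = 5.349 eV

Tighter localization requires more energy.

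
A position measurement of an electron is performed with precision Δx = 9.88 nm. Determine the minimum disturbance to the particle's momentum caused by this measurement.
5.337 × 10^-27 kg·m/s

The uncertainty principle implies that measuring position disturbs momentum:
ΔxΔp ≥ ℏ/2

When we measure position with precision Δx, we necessarily introduce a momentum uncertainty:
Δp ≥ ℏ/(2Δx)
Δp_min = (1.055e-34 J·s) / (2 × 9.880e-09 m)
Δp_min = 5.337e-27 kg·m/s

The more precisely we measure position, the greater the momentum disturbance.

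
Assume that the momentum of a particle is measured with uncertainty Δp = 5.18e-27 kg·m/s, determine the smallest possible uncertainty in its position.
10.179 nm

Using the Heisenberg uncertainty principle:
ΔxΔp ≥ ℏ/2

The minimum uncertainty in position is:
Δx_min = ℏ/(2Δp)
Δx_min = (1.055e-34 J·s) / (2 × 5.180e-27 kg·m/s)
Δx_min = 1.018e-08 m = 10.179 nm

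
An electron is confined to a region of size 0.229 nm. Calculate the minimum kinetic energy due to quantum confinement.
181.632 meV

Using the uncertainty principle:

1. Position uncertainty: Δx ≈ 2.290e-10 m
2. Minimum momentum uncertainty: Δp = ℏ/(2Δx) = 2.303e-25 kg·m/s
3. Minimum kinetic energy:
   KE = (Δp)²/(2m) = (2.303e-25)²/(2 × 9.109e-31 kg)
   KE = 2.910e-20 J = 181.632 meV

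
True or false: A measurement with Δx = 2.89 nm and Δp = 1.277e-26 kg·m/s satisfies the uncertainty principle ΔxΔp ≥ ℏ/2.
No, it violates the uncertainty principle (impossible measurement).

Calculate the product ΔxΔp:
ΔxΔp = (2.890e-09 m) × (1.277e-26 kg·m/s)
ΔxΔp = 3.691e-35 J·s

Compare to the minimum allowed value ℏ/2:
ℏ/2 = 5.273e-35 J·s

Since ΔxΔp = 3.691e-35 J·s < 5.273e-35 J·s = ℏ/2,
the measurement violates the uncertainty principle.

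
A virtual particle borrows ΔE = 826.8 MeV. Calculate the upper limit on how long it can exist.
3.980 × 10^-25 s

Using the energy-time uncertainty principle:
ΔEΔt ≥ ℏ/2

For a virtual particle borrowing energy ΔE, the maximum lifetime is:
Δt_max = ℏ/(2ΔE)

Converting energy:
ΔE = 826.8 MeV = 1.325e-10 J

Δt_max = (1.055e-34 J·s) / (2 × 1.325e-10 J)
Δt_max = 3.980e-25 s = 3.980 × 10^-25 s

Virtual particles with higher borrowed energy exist for shorter times.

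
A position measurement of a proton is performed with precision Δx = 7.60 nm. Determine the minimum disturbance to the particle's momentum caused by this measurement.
6.938 × 10^-27 kg·m/s

The uncertainty principle implies that measuring position disturbs momentum:
ΔxΔp ≥ ℏ/2

When we measure position with precision Δx, we necessarily introduce a momentum uncertainty:
Δp ≥ ℏ/(2Δx)
Δp_min = (1.055e-34 J·s) / (2 × 7.600e-09 m)
Δp_min = 6.938e-27 kg·m/s

The more precisely we measure position, the greater the momentum disturbance.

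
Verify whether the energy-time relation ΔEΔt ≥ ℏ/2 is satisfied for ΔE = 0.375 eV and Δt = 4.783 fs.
Yes, it satisfies the uncertainty relation.

Calculate the product ΔEΔt:
ΔE = 0.375 eV = 6.008e-20 J
ΔEΔt = (6.008e-20 J) × (4.783e-15 s)
ΔEΔt = 2.874e-34 J·s

Compare to the minimum allowed value ℏ/2:
ℏ/2 = 5.273e-35 J·s

Since ΔEΔt = 2.874e-34 J·s ≥ 5.273e-35 J·s = ℏ/2,
this satisfies the uncertainty relation.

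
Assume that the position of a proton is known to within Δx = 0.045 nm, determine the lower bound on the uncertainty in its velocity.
700.545 m/s

Using the Heisenberg uncertainty principle and Δp = mΔv:
ΔxΔp ≥ ℏ/2
Δx(mΔv) ≥ ℏ/2

The minimum uncertainty in velocity is:
Δv_min = ℏ/(2mΔx)
Δv_min = (1.055e-34 J·s) / (2 × 1.673e-27 kg × 4.500e-11 m)
Δv_min = 7.005e+02 m/s = 700.545 m/s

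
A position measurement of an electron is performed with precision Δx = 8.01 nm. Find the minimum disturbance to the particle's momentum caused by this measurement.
6.583 × 10^-27 kg·m/s

The uncertainty principle implies that measuring position disturbs momentum:
ΔxΔp ≥ ℏ/2

When we measure position with precision Δx, we necessarily introduce a momentum uncertainty:
Δp ≥ ℏ/(2Δx)
Δp_min = (1.055e-34 J·s) / (2 × 8.010e-09 m)
Δp_min = 6.583e-27 kg·m/s

The more precisely we measure position, the greater the momentum disturbance.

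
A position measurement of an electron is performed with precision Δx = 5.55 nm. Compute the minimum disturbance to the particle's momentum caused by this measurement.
9.501 × 10^-27 kg·m/s

The uncertainty principle implies that measuring position disturbs momentum:
ΔxΔp ≥ ℏ/2

When we measure position with precision Δx, we necessarily introduce a momentum uncertainty:
Δp ≥ ℏ/(2Δx)
Δp_min = (1.055e-34 J·s) / (2 × 5.550e-09 m)
Δp_min = 9.501e-27 kg·m/s

The more precisely we measure position, the greater the momentum disturbance.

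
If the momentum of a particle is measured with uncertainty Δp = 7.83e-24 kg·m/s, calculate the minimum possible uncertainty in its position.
6.734 pm

Using the Heisenberg uncertainty principle:
ΔxΔp ≥ ℏ/2

The minimum uncertainty in position is:
Δx_min = ℏ/(2Δp)
Δx_min = (1.055e-34 J·s) / (2 × 7.830e-24 kg·m/s)
Δx_min = 6.734e-12 m = 6.734 pm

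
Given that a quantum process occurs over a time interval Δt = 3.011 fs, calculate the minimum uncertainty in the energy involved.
109.301 meV

Using the energy-time uncertainty principle:
ΔEΔt ≥ ℏ/2

The minimum uncertainty in energy is:
ΔE_min = ℏ/(2Δt)
ΔE_min = (1.055e-34 J·s) / (2 × 3.011e-15 s)
ΔE_min = 1.751e-20 J = 109.301 meV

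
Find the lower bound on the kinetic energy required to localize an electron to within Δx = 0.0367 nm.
7.072 eV

Localizing a particle requires giving it sufficient momentum uncertainty:

1. From uncertainty principle: Δp ≥ ℏ/(2Δx)
   Δp_min = (1.055e-34 J·s) / (2 × 3.670e-11 m)
   Δp_min = 1.437e-24 kg·m/s

2. This momentum uncertainty corresponds to kinetic energy:
   KE ≈ (Δp)²/(2m) = (1.437e-24)²/(2 × 9.109e-31 kg)
   KE = 1.133e-18 J = 7.072 eV

Tighter localization requires more energy.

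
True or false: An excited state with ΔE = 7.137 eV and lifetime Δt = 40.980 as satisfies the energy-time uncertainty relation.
No, it violates the uncertainty relation.

Calculate the product ΔEΔt:
ΔE = 7.137 eV = 1.143e-18 J
ΔEΔt = (1.143e-18 J) × (4.098e-17 s)
ΔEΔt = 4.686e-35 J·s

Compare to the minimum allowed value ℏ/2:
ℏ/2 = 5.273e-35 J·s

Since ΔEΔt = 4.686e-35 J·s < 5.273e-35 J·s = ℏ/2,
this violates the uncertainty relation.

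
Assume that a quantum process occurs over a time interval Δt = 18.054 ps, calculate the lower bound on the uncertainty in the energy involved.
18.229 μeV

Using the energy-time uncertainty principle:
ΔEΔt ≥ ℏ/2

The minimum uncertainty in energy is:
ΔE_min = ℏ/(2Δt)
ΔE_min = (1.055e-34 J·s) / (2 × 1.805e-11 s)
ΔE_min = 2.921e-24 J = 18.229 μeV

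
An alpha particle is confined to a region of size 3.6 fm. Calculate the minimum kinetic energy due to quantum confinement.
100.757 keV

Using the uncertainty principle:

1. Position uncertainty: Δx ≈ 3.600e-15 m
2. Minimum momentum uncertainty: Δp = ℏ/(2Δx) = 1.465e-20 kg·m/s
3. Minimum kinetic energy:
   KE = (Δp)²/(2m) = (1.465e-20)²/(2 × 6.645e-27 kg)
   KE = 1.614e-14 J = 100.757 keV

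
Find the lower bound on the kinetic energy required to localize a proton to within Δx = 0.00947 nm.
57.843 meV

Localizing a particle requires giving it sufficient momentum uncertainty:

1. From uncertainty principle: Δp ≥ ℏ/(2Δx)
   Δp_min = (1.055e-34 J·s) / (2 × 9.470e-12 m)
   Δp_min = 5.568e-24 kg·m/s

2. This momentum uncertainty corresponds to kinetic energy:
   KE ≈ (Δp)²/(2m) = (5.568e-24)²/(2 × 1.673e-27 kg)
   KE = 9.268e-21 J = 57.843 meV

Tighter localization requires more energy.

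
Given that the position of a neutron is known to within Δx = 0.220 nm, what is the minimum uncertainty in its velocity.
143.096 m/s

Using the Heisenberg uncertainty principle and Δp = mΔv:
ΔxΔp ≥ ℏ/2
Δx(mΔv) ≥ ℏ/2

The minimum uncertainty in velocity is:
Δv_min = ℏ/(2mΔx)
Δv_min = (1.055e-34 J·s) / (2 × 1.675e-27 kg × 2.200e-10 m)
Δv_min = 1.431e+02 m/s = 143.096 m/s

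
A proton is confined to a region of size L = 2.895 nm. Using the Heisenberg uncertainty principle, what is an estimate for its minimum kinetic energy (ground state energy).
618.952 neV

Using the uncertainty principle to estimate ground state energy:

1. The position uncertainty is approximately the confinement size:
   Δx ≈ L = 2.895e-09 m

2. From ΔxΔp ≥ ℏ/2, the minimum momentum uncertainty is:
   Δp ≈ ℏ/(2L) = 1.821e-26 kg·m/s

3. The kinetic energy is approximately:
   KE ≈ (Δp)²/(2m) = (1.821e-26)²/(2 × 1.673e-27 kg)
   KE ≈ 9.917e-26 J = 618.952 neV

This is an order-of-magnitude estimate of the ground state energy.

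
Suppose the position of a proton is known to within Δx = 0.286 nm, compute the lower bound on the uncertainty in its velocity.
110.226 m/s

Using the Heisenberg uncertainty principle and Δp = mΔv:
ΔxΔp ≥ ℏ/2
Δx(mΔv) ≥ ℏ/2

The minimum uncertainty in velocity is:
Δv_min = ℏ/(2mΔx)
Δv_min = (1.055e-34 J·s) / (2 × 1.673e-27 kg × 2.860e-10 m)
Δv_min = 1.102e+02 m/s = 110.226 m/s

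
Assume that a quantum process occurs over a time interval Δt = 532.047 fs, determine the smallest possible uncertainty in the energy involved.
618.566 μeV

Using the energy-time uncertainty principle:
ΔEΔt ≥ ℏ/2

The minimum uncertainty in energy is:
ΔE_min = ℏ/(2Δt)
ΔE_min = (1.055e-34 J·s) / (2 × 5.320e-13 s)
ΔE_min = 9.911e-23 J = 618.566 μeV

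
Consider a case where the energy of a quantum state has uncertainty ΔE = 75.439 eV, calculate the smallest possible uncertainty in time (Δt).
4.363 as

Using the energy-time uncertainty principle:
ΔEΔt ≥ ℏ/2

The minimum uncertainty in time is:
Δt_min = ℏ/(2ΔE)
Δt_min = (1.055e-34 J·s) / (2 × 1.209e-17 J)
Δt_min = 4.363e-18 s = 4.363 as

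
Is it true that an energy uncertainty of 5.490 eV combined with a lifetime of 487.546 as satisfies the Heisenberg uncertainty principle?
Yes, it satisfies the uncertainty relation.

Calculate the product ΔEΔt:
ΔE = 5.490 eV = 8.796e-19 J
ΔEΔt = (8.796e-19 J) × (4.875e-16 s)
ΔEΔt = 4.288e-34 J·s

Compare to the minimum allowed value ℏ/2:
ℏ/2 = 5.273e-35 J·s

Since ΔEΔt = 4.288e-34 J·s ≥ 5.273e-35 J·s = ℏ/2,
this satisfies the uncertainty relation.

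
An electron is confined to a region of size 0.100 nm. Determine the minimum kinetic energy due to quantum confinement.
952.496 meV

Using the uncertainty principle:

1. Position uncertainty: Δx ≈ 1.000e-10 m
2. Minimum momentum uncertainty: Δp = ℏ/(2Δx) = 5.273e-25 kg·m/s
3. Minimum kinetic energy:
   KE = (Δp)²/(2m) = (5.273e-25)²/(2 × 9.109e-31 kg)
   KE = 1.526e-19 J = 952.496 meV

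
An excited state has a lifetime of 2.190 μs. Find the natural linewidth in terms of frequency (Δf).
36.337 kHz

Using the energy-time uncertainty principle and E = hf:
ΔEΔt ≥ ℏ/2
hΔf·Δt ≥ ℏ/2

The minimum frequency uncertainty is:
Δf = ℏ/(2hτ) = 1/(4πτ)
Δf = 1/(4π × 2.190e-06 s)
Δf = 3.634e+04 Hz = 36.337 kHz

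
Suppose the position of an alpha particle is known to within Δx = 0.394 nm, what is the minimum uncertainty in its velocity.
20.141 m/s

Using the Heisenberg uncertainty principle and Δp = mΔv:
ΔxΔp ≥ ℏ/2
Δx(mΔv) ≥ ℏ/2

The minimum uncertainty in velocity is:
Δv_min = ℏ/(2mΔx)
Δv_min = (1.055e-34 J·s) / (2 × 6.645e-27 kg × 3.940e-10 m)
Δv_min = 2.014e+01 m/s = 20.141 m/s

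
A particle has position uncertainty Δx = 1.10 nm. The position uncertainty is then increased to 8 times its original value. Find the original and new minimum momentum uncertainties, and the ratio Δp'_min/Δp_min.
Original Δp_min = 4.794 × 10^-26 kg·m/s; new Δp'_min = 5.992 × 10^-27 kg·m/s; ratio Δp'_min/Δp_min = 1/8.

From the uncertainty principle ΔxΔp ≥ ℏ/2, the minimum momentum uncertainty is Δp_min = ℏ/(2Δx).

Original (Δx = 1.10 nm = 1.100e-09 m):
Δp_min = (1.055e-34 J·s)/(2 × 1.100e-09 m) = 4.794e-26 kg·m/s

When Δx → 8Δx:
Δp'_min = ℏ/(2 × 8Δx) = (1/8) × ℏ/(2Δx) = (1/8) × Δp_min
Δp'_min = 1/8 × 4.794e-26 kg·m/s = 5.992e-27 kg·m/s

Since Δp_min ∝ 1/Δx, when Δx is increased to 8 times its original value, Δp_min decreases to 1/8 of its original value.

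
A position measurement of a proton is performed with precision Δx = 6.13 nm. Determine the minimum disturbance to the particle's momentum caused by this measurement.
8.602 × 10^-27 kg·m/s

The uncertainty principle implies that measuring position disturbs momentum:
ΔxΔp ≥ ℏ/2

When we measure position with precision Δx, we necessarily introduce a momentum uncertainty:
Δp ≥ ℏ/(2Δx)
Δp_min = (1.055e-34 J·s) / (2 × 6.130e-09 m)
Δp_min = 8.602e-27 kg·m/s

The more precisely we measure position, the greater the momentum disturbance.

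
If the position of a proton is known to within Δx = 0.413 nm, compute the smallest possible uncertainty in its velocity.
76.331 m/s

Using the Heisenberg uncertainty principle and Δp = mΔv:
ΔxΔp ≥ ℏ/2
Δx(mΔv) ≥ ℏ/2

The minimum uncertainty in velocity is:
Δv_min = ℏ/(2mΔx)
Δv_min = (1.055e-34 J·s) / (2 × 1.673e-27 kg × 4.130e-10 m)
Δv_min = 7.633e+01 m/s = 76.331 m/s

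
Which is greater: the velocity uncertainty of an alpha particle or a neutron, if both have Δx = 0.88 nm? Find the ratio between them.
The neutron has the larger minimum velocity uncertainty, by a ratio of 4.0.

For both particles, Δp_min = ℏ/(2Δx) = 5.992e-26 kg·m/s (same for both).

The velocity uncertainty is Δv = Δp/m:
- alpha particle: Δv = 5.992e-26 / 6.645e-27 = 9.018e+00 m/s = 9.018 m/s
- neutron: Δv = 5.992e-26 / 1.675e-27 = 3.577e+01 m/s = 35.774 m/s

Ratio: 3.577e+01 / 9.018e+00 = 4.0

The lighter particle has larger velocity uncertainty because Δv ∝ 1/m.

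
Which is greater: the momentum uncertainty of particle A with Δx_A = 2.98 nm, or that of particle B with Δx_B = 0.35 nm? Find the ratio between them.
Particle B has the larger minimum momentum uncertainty, by a factor of 8.51.

For each particle, the minimum momentum uncertainty is Δp_min = ℏ/(2Δx):

Particle A: Δp_A = ℏ/(2×2.980e-09 m) = 1.769e-26 kg·m/s
Particle B: Δp_B = ℏ/(2×3.500e-10 m) = 1.507e-25 kg·m/s

Ratio: Δp_B/Δp_A = 8.51

Since Δp_min ∝ 1/Δx, the particle with smaller position uncertainty (B) has larger momentum uncertainty.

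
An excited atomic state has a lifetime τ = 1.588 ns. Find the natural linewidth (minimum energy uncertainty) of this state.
207.246 neV

Using the energy-time uncertainty principle:
ΔEΔt ≥ ℏ/2

The lifetime τ represents the time uncertainty Δt.
The natural linewidth (minimum energy uncertainty) is:

ΔE = ℏ/(2τ)
ΔE = (1.055e-34 J·s) / (2 × 1.588e-09 s)
ΔE = 3.320e-26 J = 207.246 neV

This natural linewidth limits the precision of spectroscopic measurements.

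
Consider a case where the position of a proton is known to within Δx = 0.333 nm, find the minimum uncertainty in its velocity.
94.668 m/s

Using the Heisenberg uncertainty principle and Δp = mΔv:
ΔxΔp ≥ ℏ/2
Δx(mΔv) ≥ ℏ/2

The minimum uncertainty in velocity is:
Δv_min = ℏ/(2mΔx)
Δv_min = (1.055e-34 J·s) / (2 × 1.673e-27 kg × 3.330e-10 m)
Δv_min = 9.467e+01 m/s = 94.668 m/s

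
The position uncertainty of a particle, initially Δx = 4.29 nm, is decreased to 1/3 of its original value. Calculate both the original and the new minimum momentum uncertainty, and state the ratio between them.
Original Δp_min = 1.229 × 10^-26 kg·m/s; new Δp'_min = 3.687 × 10^-26 kg·m/s; ratio Δp'_min/Δp_min = 3.

From the uncertainty principle ΔxΔp ≥ ℏ/2, the minimum momentum uncertainty is Δp_min = ℏ/(2Δx).

Original (Δx = 4.29 nm = 4.290e-09 m):
Δp_min = (1.055e-34 J·s)/(2 × 4.290e-09 m) = 1.229e-26 kg·m/s

When Δx → (1/3)Δx:
Δp'_min = ℏ/(2 × (1/3)Δx) = 3 × ℏ/(2Δx) = 3 × Δp_min
Δp'_min = 3 × 1.229e-26 kg·m/s = 3.687e-26 kg·m/s

Since Δp_min ∝ 1/Δx, when Δx is decreased to 1/3 of its original value, Δp_min increases to 3 times its original value.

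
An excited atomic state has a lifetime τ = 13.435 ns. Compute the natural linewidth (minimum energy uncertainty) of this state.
24.496 neV

Using the energy-time uncertainty principle:
ΔEΔt ≥ ℏ/2

The lifetime τ represents the time uncertainty Δt.
The natural linewidth (minimum energy uncertainty) is:

ΔE = ℏ/(2τ)
ΔE = (1.055e-34 J·s) / (2 × 1.344e-08 s)
ΔE = 3.925e-27 J = 24.496 neV

This natural linewidth limits the precision of spectroscopic measurements.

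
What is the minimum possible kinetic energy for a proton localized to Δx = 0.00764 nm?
88.873 meV

Localizing a particle requires giving it sufficient momentum uncertainty:

1. From uncertainty principle: Δp ≥ ℏ/(2Δx)
   Δp_min = (1.055e-34 J·s) / (2 × 7.640e-12 m)
   Δp_min = 6.902e-24 kg·m/s

2. This momentum uncertainty corresponds to kinetic energy:
   KE ≈ (Δp)²/(2m) = (6.902e-24)²/(2 × 1.673e-27 kg)
   KE = 1.424e-20 J = 88.873 meV

Tighter localization requires more energy.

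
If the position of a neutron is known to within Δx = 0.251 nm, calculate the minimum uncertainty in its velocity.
125.423 m/s

Using the Heisenberg uncertainty principle and Δp = mΔv:
ΔxΔp ≥ ℏ/2
Δx(mΔv) ≥ ℏ/2

The minimum uncertainty in velocity is:
Δv_min = ℏ/(2mΔx)
Δv_min = (1.055e-34 J·s) / (2 × 1.675e-27 kg × 2.510e-10 m)
Δv_min = 1.254e+02 m/s = 125.423 m/s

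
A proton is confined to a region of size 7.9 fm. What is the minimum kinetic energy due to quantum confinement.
83.119 keV

Using the uncertainty principle:

1. Position uncertainty: Δx ≈ 7.900e-15 m
2. Minimum momentum uncertainty: Δp = ℏ/(2Δx) = 6.675e-21 kg·m/s
3. Minimum kinetic energy:
   KE = (Δp)²/(2m) = (6.675e-21)²/(2 × 1.673e-27 kg)
   KE = 1.332e-14 J = 83.119 keV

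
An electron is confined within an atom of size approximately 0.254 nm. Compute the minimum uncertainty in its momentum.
2.076 × 10^-25 kg·m/s

Using the Heisenberg uncertainty principle:
ΔxΔp ≥ ℏ/2

With Δx ≈ L = 2.540e-10 m (the confinement size):
Δp_min = ℏ/(2Δx)
Δp_min = (1.055e-34 J·s) / (2 × 2.540e-10 m)
Δp_min = 2.076e-25 kg·m/s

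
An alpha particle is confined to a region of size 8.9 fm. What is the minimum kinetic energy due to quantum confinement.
16.485 keV

Using the uncertainty principle:

1. Position uncertainty: Δx ≈ 8.900e-15 m
2. Minimum momentum uncertainty: Δp = ℏ/(2Δx) = 5.925e-21 kg·m/s
3. Minimum kinetic energy:
   KE = (Δp)²/(2m) = (5.925e-21)²/(2 × 6.645e-27 kg)
   KE = 2.641e-15 J = 16.485 keV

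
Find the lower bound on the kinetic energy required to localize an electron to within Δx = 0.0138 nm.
50.016 eV

Localizing a particle requires giving it sufficient momentum uncertainty:

1. From uncertainty principle: Δp ≥ ℏ/(2Δx)
   Δp_min = (1.055e-34 J·s) / (2 × 1.380e-11 m)
   Δp_min = 3.821e-24 kg·m/s

2. This momentum uncertainty corresponds to kinetic energy:
   KE ≈ (Δp)²/(2m) = (3.821e-24)²/(2 × 9.109e-31 kg)
   KE = 8.013e-18 J = 50.016 eV

Tighter localization requires more energy.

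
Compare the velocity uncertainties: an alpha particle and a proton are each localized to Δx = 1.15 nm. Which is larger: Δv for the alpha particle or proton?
The proton has the larger minimum velocity uncertainty, by a ratio of 4.0.

For both particles, Δp_min = ℏ/(2Δx) = 4.585e-26 kg·m/s (same for both).

The velocity uncertainty is Δv = Δp/m:
- alpha particle: Δv = 4.585e-26 / 6.645e-27 = 6.900e+00 m/s = 6.900 m/s
- proton: Δv = 4.585e-26 / 1.673e-27 = 2.741e+01 m/s = 27.413 m/s

Ratio: 2.741e+01 / 6.900e+00 = 4.0

The lighter particle has larger velocity uncertainty because Δv ∝ 1/m.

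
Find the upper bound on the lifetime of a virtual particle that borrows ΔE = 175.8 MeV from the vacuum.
1.872 ys

Using the energy-time uncertainty principle:
ΔEΔt ≥ ℏ/2

For a virtual particle borrowing energy ΔE, the maximum lifetime is:
Δt_max = ℏ/(2ΔE)

Converting energy:
ΔE = 175.8 MeV = 2.817e-11 J

Δt_max = (1.055e-34 J·s) / (2 × 2.817e-11 J)
Δt_max = 1.872e-24 s = 1.872 ys

Virtual particles with higher borrowed energy exist for shorter times.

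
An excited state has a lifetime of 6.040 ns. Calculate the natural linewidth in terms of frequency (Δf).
13.175 MHz

Using the energy-time uncertainty principle and E = hf:
ΔEΔt ≥ ℏ/2
hΔf·Δt ≥ ℏ/2

The minimum frequency uncertainty is:
Δf = ℏ/(2hτ) = 1/(4πτ)
Δf = 1/(4π × 6.040e-09 s)
Δf = 1.318e+07 Hz = 13.175 MHz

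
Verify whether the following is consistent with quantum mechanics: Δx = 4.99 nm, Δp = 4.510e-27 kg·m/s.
No, it violates the uncertainty principle (impossible measurement).

Calculate the product ΔxΔp:
ΔxΔp = (4.990e-09 m) × (4.510e-27 kg·m/s)
ΔxΔp = 2.250e-35 J·s

Compare to the minimum allowed value ℏ/2:
ℏ/2 = 5.273e-35 J·s

Since ΔxΔp = 2.250e-35 J·s < 5.273e-35 J·s = ℏ/2,
the measurement violates the uncertainty principle.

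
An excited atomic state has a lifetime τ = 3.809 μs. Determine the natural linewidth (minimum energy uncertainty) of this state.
86.402 peV

Using the energy-time uncertainty principle:
ΔEΔt ≥ ℏ/2

The lifetime τ represents the time uncertainty Δt.
The natural linewidth (minimum energy uncertainty) is:

ΔE = ℏ/(2τ)
ΔE = (1.055e-34 J·s) / (2 × 3.809e-06 s)
ΔE = 1.384e-29 J = 86.402 peV

This natural linewidth limits the precision of spectroscopic measurements.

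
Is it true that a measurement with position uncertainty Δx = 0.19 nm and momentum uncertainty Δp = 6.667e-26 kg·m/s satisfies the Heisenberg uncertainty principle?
No, it violates the uncertainty principle (impossible measurement).

Calculate the product ΔxΔp:
ΔxΔp = (1.900e-10 m) × (6.667e-26 kg·m/s)
ΔxΔp = 1.267e-35 J·s

Compare to the minimum allowed value ℏ/2:
ℏ/2 = 5.273e-35 J·s

Since ΔxΔp = 1.267e-35 J·s < 5.273e-35 J·s = ℏ/2,
the measurement violates the uncertainty principle.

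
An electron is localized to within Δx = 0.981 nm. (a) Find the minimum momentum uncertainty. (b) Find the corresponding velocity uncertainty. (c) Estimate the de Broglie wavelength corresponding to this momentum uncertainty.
(a) Δp_min = 5.375 × 10^-26 kg·m/s
(b) Δv_min = 59.005 km/s
(c) λ_dB = 12.328 nm

Step-by-step:

(a) From the uncertainty principle:
Δp_min = ℏ/(2Δx) = (1.055e-34 J·s)/(2 × 9.810e-10 m) = 5.375e-26 kg·m/s

(b) The velocity uncertainty:
Δv = Δp/m = (5.375e-26 kg·m/s)/(9.109e-31 kg) = 5.900e+04 m/s = 59.005 km/s

(c) The de Broglie wavelength for this momentum:
λ = h/p = (6.626e-34 J·s)/(5.375e-26 kg·m/s) = 1.233e-08 m = 12.328 nm

Note: The de Broglie wavelength is comparable to the localization size, as expected from wave-particle duality.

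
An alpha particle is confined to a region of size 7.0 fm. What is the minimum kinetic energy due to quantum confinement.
26.649 keV

Using the uncertainty principle:

1. Position uncertainty: Δx ≈ 7.000e-15 m
2. Minimum momentum uncertainty: Δp = ℏ/(2Δx) = 7.533e-21 kg·m/s
3. Minimum kinetic energy:
   KE = (Δp)²/(2m) = (7.533e-21)²/(2 × 6.645e-27 kg)
   KE = 4.270e-15 J = 26.649 keV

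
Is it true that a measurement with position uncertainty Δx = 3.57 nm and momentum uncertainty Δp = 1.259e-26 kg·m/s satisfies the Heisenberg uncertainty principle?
No, it violates the uncertainty principle (impossible measurement).

Calculate the product ΔxΔp:
ΔxΔp = (3.570e-09 m) × (1.259e-26 kg·m/s)
ΔxΔp = 4.495e-35 J·s

Compare to the minimum allowed value ℏ/2:
ℏ/2 = 5.273e-35 J·s

Since ΔxΔp = 4.495e-35 J·s < 5.273e-35 J·s = ℏ/2,
the measurement violates the uncertainty principle.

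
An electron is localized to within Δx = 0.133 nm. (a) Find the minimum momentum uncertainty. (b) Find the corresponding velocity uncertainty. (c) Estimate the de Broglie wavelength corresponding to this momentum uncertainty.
(a) Δp_min = 3.965 × 10^-25 kg·m/s
(b) Δv_min = 435.217 km/s
(c) λ_dB = 1.671 nm

Step-by-step:

(a) From the uncertainty principle:
Δp_min = ℏ/(2Δx) = (1.055e-34 J·s)/(2 × 1.330e-10 m) = 3.965e-25 kg·m/s

(b) The velocity uncertainty:
Δv = Δp/m = (3.965e-25 kg·m/s)/(9.109e-31 kg) = 4.352e+05 m/s = 435.217 km/s

(c) The de Broglie wavelength for this momentum:
λ = h/p = (6.626e-34 J·s)/(3.965e-25 kg·m/s) = 1.671e-09 m = 1.671 nm

Note: The de Broglie wavelength is comparable to the localization size, as expected from wave-particle duality.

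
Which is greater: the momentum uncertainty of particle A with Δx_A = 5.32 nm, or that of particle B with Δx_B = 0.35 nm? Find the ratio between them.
Particle B has the larger minimum momentum uncertainty, by a factor of 15.20.

For each particle, the minimum momentum uncertainty is Δp_min = ℏ/(2Δx):

Particle A: Δp_A = ℏ/(2×5.320e-09 m) = 9.911e-27 kg·m/s
Particle B: Δp_B = ℏ/(2×3.500e-10 m) = 1.507e-25 kg·m/s

Ratio: Δp_B/Δp_A = 15.20

Since Δp_min ∝ 1/Δx, the particle with smaller position uncertainty (B) has larger momentum uncertainty.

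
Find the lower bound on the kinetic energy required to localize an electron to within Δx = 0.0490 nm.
3.967 eV

Localizing a particle requires giving it sufficient momentum uncertainty:

1. From uncertainty principle: Δp ≥ ℏ/(2Δx)
   Δp_min = (1.055e-34 J·s) / (2 × 4.900e-11 m)
   Δp_min = 1.076e-24 kg·m/s

2. This momentum uncertainty corresponds to kinetic energy:
   KE ≈ (Δp)²/(2m) = (1.076e-24)²/(2 × 9.109e-31 kg)
   KE = 6.356e-19 J = 3.967 eV

Tighter localization requires more energy.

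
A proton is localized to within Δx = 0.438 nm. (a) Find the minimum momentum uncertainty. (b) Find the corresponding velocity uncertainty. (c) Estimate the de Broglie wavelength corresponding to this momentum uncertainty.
(a) Δp_min = 1.204 × 10^-25 kg·m/s
(b) Δv_min = 71.974 m/s
(c) λ_dB = 5.504 nm

Step-by-step:

(a) From the uncertainty principle:
Δp_min = ℏ/(2Δx) = (1.055e-34 J·s)/(2 × 4.380e-10 m) = 1.204e-25 kg·m/s

(b) The velocity uncertainty:
Δv = Δp/m = (1.204e-25 kg·m/s)/(1.673e-27 kg) = 7.197e+01 m/s = 71.974 m/s

(c) The de Broglie wavelength for this momentum:
λ = h/p = (6.626e-34 J·s)/(1.204e-25 kg·m/s) = 5.504e-09 m = 5.504 nm

Note: The de Broglie wavelength is comparable to the localization size, as expected from wave-particle duality.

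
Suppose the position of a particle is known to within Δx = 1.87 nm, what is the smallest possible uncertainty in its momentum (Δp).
2.820 × 10^-26 kg·m/s

Using the Heisenberg uncertainty principle:
ΔxΔp ≥ ℏ/2

The minimum uncertainty in momentum is:
Δp_min = ℏ/(2Δx)
Δp_min = (1.055e-34 J·s) / (2 × 1.870e-09 m)
Δp_min = 2.820e-26 kg·m/s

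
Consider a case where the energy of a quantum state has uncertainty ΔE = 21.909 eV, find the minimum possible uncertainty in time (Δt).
15.021 as

Using the energy-time uncertainty principle:
ΔEΔt ≥ ℏ/2

The minimum uncertainty in time is:
Δt_min = ℏ/(2ΔE)
Δt_min = (1.055e-34 J·s) / (2 × 3.510e-18 J)
Δt_min = 1.502e-17 s = 15.021 as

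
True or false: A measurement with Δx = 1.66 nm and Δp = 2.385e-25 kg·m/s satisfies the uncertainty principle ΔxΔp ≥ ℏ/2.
Yes, it satisfies the uncertainty principle.

Calculate the product ΔxΔp:
ΔxΔp = (1.660e-09 m) × (2.385e-25 kg·m/s)
ΔxΔp = 3.959e-34 J·s

Compare to the minimum allowed value ℏ/2:
ℏ/2 = 5.273e-35 J·s

Since ΔxΔp = 3.959e-34 J·s ≥ 5.273e-35 J·s = ℏ/2,
the measurement satisfies the uncertainty principle.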